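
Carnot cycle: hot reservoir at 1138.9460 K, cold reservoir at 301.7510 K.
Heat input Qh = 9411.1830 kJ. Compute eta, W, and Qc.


eta = 1 - 301.7510/1138.9460 = 0.7351
W = 0.7351 * 9411.1830 = 6917.7954 kJ
Qc = 9411.1830 - 6917.7954 = 2493.3876 kJ

eta = 73.5061%, W = 6917.7954 kJ, Qc = 2493.3876 kJ


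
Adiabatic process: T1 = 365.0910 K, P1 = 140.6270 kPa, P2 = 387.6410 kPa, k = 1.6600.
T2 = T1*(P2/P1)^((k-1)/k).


(k-1)/k = 0.3976
(P2/P1)^exp = 1.4965
T2 = 365.0910 * 1.4965 = 546.3669 K

546.3669 K


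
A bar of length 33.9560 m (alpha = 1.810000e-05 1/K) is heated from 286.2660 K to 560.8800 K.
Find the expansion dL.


dT = 274.6140 K
dL = 1.810000e-05 * 33.9560 * 274.6140 = 0.168779 m
L_final = 34.124779 m

dL = 0.168779 m


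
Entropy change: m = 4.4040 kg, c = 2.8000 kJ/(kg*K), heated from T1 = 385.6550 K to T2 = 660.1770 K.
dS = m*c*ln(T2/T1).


T2/T1 = 1.7118
ln(T2/T1) = 0.5376
dS = 4.4040 * 2.8000 * 0.5376 = 6.6288 kJ/K

6.6288 kJ/K


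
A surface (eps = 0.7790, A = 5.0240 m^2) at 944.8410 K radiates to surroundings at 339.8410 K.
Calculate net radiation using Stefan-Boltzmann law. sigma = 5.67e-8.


T^4 = 7.9696e+11
Tsurr^4 = 1.3338e+10
Q = 0.7790 * 5.67e-8 * 5.0240 * 7.8362e+11 = 173890.1281 W

173890.1281 W


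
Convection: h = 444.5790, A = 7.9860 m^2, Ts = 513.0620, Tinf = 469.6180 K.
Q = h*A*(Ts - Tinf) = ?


dT = 43.4440 K
Q = 444.5790 * 7.9860 * 43.4440 = 154243.9205 W

154243.9205 W


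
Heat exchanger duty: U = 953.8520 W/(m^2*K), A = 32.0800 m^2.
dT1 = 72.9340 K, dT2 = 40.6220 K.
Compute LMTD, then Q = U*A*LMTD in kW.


LMTD = 55.2111 K
Q = 953.8520 * 32.0800 * 55.2111 = 1689434.6036 W = 1689.4346 kW

1689.4346 kW


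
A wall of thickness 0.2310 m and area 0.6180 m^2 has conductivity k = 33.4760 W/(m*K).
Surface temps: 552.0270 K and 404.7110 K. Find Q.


dT = 147.3160 K
Q = 33.4760 * 0.6180 * 147.3160 / 0.2310 = 13193.4985 W

13193.4985 W


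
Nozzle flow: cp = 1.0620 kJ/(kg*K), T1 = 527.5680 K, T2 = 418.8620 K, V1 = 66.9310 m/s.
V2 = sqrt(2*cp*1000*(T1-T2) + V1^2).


dT = 108.7060 K
2*cp*1000*dT = 230891.5440
V1^2 = 4479.7588
V2 = sqrt(235371.3028) = 485.1508 m/s

485.1508 m/s


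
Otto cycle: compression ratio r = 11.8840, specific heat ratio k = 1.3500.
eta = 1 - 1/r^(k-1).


r^(k-1) = 2.3781
eta = 1 - 1/2.3781 = 0.5795 = 57.9503%

57.9503%


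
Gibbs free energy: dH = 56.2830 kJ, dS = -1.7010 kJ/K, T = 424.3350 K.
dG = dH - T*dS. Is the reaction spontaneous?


T*dS = 424.3350 * -1.7010 = -721.7938 kJ
dG = 56.2830 + 721.7938 = 778.0768 kJ (non-spontaneous)

dG = 778.0768 kJ, non-spontaneous


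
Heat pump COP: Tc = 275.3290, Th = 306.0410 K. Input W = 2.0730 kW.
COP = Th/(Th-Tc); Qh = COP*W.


COP = 306.0410 / 30.7120 = 9.9649
Qh = 9.9649 * 2.0730 = 20.6572 kW

COP = 9.9649, Qh = 20.6572 kW


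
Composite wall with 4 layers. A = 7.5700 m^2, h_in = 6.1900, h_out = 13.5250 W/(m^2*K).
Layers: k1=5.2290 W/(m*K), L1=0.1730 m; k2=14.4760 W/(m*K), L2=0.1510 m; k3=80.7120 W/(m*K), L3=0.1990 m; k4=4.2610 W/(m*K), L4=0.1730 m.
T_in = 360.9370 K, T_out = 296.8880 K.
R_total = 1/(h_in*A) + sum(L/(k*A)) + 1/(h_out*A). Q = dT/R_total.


R_conv_in = 1/(6.1900*7.5700) = 0.0213
R_1 = 0.1730/(5.2290*7.5700) = 0.0044
R_2 = 0.1510/(14.4760*7.5700) = 0.0014
R_3 = 0.1990/(80.7120*7.5700) = 0.0003
R_4 = 0.1730/(4.2610*7.5700) = 0.0054
R_conv_out = 1/(13.5250*7.5700) = 0.0098
R_total = 0.0425 K/W
Q = 64.0490 / 0.0425 = 1505.4201 W

R_total = 0.0425 K/W, Q = 1505.4201 W


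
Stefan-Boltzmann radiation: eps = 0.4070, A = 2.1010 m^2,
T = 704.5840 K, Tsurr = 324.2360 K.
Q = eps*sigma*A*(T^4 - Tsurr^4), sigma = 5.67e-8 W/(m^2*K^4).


T^4 = 2.4645e+11
Tsurr^4 = 1.1052e+10
Q = 0.4070 * 5.67e-8 * 2.1010 * 2.3540e+11 = 11413.2279 W

11413.2279 W


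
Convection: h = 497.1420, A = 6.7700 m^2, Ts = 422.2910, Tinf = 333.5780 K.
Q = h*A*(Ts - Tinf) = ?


dT = 88.7130 K
Q = 497.1420 * 6.7700 * 88.7130 = 298577.0273 W

298577.0273 W


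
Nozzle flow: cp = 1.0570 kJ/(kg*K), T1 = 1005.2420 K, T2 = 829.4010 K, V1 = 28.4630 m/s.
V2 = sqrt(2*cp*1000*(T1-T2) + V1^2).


dT = 175.8410 K
2*cp*1000*dT = 371727.8740
V1^2 = 810.1424
V2 = sqrt(372538.0164) = 610.3589 m/s

610.3589 m/s


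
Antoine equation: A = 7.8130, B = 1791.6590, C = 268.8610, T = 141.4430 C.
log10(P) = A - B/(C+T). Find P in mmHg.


C+T = 410.3040
B/(C+T) = 4.3667
log10(P) = 7.8130 - 4.3667 = 3.4463
P = 10^3.4463 = 2794.7163 mmHg

2794.7163 mmHg


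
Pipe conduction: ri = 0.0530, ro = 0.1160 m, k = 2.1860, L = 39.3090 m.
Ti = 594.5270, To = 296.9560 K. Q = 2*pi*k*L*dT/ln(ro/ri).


dT = 297.5710 K
ln(ro/ri) = 0.7833
Q = 2*pi*2.1860*39.3090*297.5710 / 0.7833 = 205109.3482 W

205109.3482 W


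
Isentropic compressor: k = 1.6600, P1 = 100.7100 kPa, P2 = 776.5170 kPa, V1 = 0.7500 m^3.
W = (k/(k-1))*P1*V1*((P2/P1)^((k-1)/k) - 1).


(k-1)/k = 0.3976
(P2/P1)^exp = 2.2527
W = 2.5152 * 100.7100 * 0.7500 * (2.2527 - 1) = 237.9731 kJ

237.9731 kJ


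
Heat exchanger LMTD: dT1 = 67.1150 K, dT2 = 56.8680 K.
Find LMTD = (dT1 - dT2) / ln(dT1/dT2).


dT1/dT2 = 1.1802
ln(dT1/dT2) = 0.1657
LMTD = 10.2470 / 0.1657 = 61.8501 K

61.8501 K


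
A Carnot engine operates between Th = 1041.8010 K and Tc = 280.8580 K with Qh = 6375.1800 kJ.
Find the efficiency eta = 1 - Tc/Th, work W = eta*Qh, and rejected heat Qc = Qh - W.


eta = 1 - 280.8580/1041.8010 = 0.7304
W = 0.7304 * 6375.1800 = 4656.5021 kJ
Qc = 6375.1800 - 4656.5021 = 1718.6779 kJ

eta = 73.0411%, W = 4656.5021 kJ, Qc = 1718.6779 kJ


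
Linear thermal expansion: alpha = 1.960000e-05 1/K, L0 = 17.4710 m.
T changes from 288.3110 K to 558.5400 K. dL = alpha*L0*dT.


dT = 270.2290 K
dL = 1.960000e-05 * 17.4710 * 270.2290 = 0.092535 m
L_final = 17.563535 m

dL = 0.092535 m


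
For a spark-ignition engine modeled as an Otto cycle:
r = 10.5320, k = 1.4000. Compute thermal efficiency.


r^(k-1) = 2.5645
eta = 1 - 1/2.5645 = 0.6101 = 61.0062%

61.0062%


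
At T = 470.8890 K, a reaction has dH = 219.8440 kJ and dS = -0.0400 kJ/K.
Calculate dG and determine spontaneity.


T*dS = 470.8890 * -0.0400 = -18.8356 kJ
dG = 219.8440 + 18.8356 = 238.6796 kJ (non-spontaneous)

dG = 238.6796 kJ, non-spontaneous


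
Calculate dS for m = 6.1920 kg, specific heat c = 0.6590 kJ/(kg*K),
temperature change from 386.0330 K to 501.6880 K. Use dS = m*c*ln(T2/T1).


T2/T1 = 1.2996
ln(T2/T1) = 0.2621
dS = 6.1920 * 0.6590 * 0.2621 = 1.0693 kJ/K

1.0693 kJ/K


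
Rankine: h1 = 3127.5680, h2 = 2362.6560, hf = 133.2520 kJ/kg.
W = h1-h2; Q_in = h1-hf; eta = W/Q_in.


W = 764.9120 kJ/kg
Q_in = 2994.3160 kJ/kg
eta = 0.2555 = 25.5455%

eta = 25.5455%


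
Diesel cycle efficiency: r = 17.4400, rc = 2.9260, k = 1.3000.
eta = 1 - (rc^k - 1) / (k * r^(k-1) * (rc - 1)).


r^(k-1) = 2.3576
rc^k = 4.0379
eta = 0.4854 = 48.5351%

48.5351%


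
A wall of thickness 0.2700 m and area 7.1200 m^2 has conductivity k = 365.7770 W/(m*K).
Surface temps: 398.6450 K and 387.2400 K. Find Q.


dT = 11.4050 K
Q = 365.7770 * 7.1200 * 11.4050 / 0.2700 = 110008.9230 W

110008.9230 W


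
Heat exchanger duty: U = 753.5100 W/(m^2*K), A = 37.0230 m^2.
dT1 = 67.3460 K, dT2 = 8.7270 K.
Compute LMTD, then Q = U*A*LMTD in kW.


LMTD = 28.6867 K
Q = 753.5100 * 37.0230 * 28.6867 = 800278.2276 W = 800.2782 kW

800.2782 kW


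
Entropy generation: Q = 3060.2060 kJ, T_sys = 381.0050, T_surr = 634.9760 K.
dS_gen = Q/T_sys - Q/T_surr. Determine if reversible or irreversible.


dS_sys = 3060.2060/381.0050 = 8.0319 kJ/K
dS_surr = -3060.2060/634.9760 = -4.8194 kJ/K
dS_gen = 8.0319 - 4.8194 = 3.2125 kJ/K (irreversible)

dS_gen = 3.2125 kJ/K, irreversible


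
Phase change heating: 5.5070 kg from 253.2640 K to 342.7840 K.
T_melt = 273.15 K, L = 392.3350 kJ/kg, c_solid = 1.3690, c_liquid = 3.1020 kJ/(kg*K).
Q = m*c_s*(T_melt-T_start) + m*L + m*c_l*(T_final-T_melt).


Q1 (sensible, solid) = 5.5070 * 1.3690 * 19.8860 = 149.9222 kJ
Q2 (latent) = 5.5070 * 392.3350 = 2160.5888 kJ
Q3 (sensible, liquid) = 5.5070 * 3.1020 * 69.6340 = 1189.5377 kJ
Q_total = 3500.0488 kJ

3500.0488 kJ


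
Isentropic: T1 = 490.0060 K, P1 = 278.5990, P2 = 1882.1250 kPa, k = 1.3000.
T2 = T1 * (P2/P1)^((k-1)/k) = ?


(k-1)/k = 0.2308
(P2/P1)^exp = 1.5540
T2 = 490.0060 * 1.5540 = 761.4887 K

761.4887 K


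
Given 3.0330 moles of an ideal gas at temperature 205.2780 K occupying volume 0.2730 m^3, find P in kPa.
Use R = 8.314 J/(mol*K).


P = nRT/V = 3.0330 * 8.314 * 205.2780 / 0.2730
= 5176.3644 / 0.2730 = 18961.0416 Pa = 18.9610 kPa

18.9610 kPa


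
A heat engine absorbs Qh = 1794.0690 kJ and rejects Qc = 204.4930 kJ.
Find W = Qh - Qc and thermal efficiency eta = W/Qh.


W = 1794.0690 - 204.4930 = 1589.5760 kJ
eta = 1589.5760 / 1794.0690 = 0.8860 = 88.6017%

W = 1589.5760 kJ, eta = 88.6017%


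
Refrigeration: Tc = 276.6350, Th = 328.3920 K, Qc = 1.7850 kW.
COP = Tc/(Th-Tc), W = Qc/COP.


COP = 276.6350 / 51.7570 = 5.3449
W = 1.7850 / 5.3449 = 0.3340 kW

COP = 5.3449, W = 0.3340 kW


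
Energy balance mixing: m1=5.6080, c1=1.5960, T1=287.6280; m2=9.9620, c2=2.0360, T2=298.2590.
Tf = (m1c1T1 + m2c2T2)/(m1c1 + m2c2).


num = 8623.8540
den = 29.2330
Tf = 295.0041 K

295.0041 K


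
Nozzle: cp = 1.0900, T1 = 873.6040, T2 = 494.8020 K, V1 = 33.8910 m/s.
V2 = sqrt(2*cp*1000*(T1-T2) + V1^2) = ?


dT = 378.8020 K
2*cp*1000*dT = 825788.3600
V1^2 = 1148.5999
V2 = sqrt(826936.9599) = 909.3607 m/s

909.3607 m/s


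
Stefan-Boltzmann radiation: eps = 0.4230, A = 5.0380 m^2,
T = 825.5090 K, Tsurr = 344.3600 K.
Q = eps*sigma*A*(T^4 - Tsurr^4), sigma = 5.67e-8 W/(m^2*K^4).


T^4 = 4.6439e+11
Tsurr^4 = 1.4062e+10
Q = 0.4230 * 5.67e-8 * 5.0380 * 4.5033e+11 = 54414.5388 W

54414.5388 W


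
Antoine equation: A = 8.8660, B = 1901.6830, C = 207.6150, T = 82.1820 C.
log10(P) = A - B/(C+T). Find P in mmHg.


C+T = 289.7970
B/(C+T) = 6.5621
log10(P) = 8.8660 - 6.5621 = 2.3039
P = 10^2.3039 = 201.3163 mmHg

201.3163 mmHg


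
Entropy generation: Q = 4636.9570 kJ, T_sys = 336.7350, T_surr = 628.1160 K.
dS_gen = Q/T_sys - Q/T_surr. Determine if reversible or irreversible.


dS_sys = 4636.9570/336.7350 = 13.7703 kJ/K
dS_surr = -4636.9570/628.1160 = -7.3823 kJ/K
dS_gen = 13.7703 - 7.3823 = 6.3880 kJ/K (irreversible)

dS_gen = 6.3880 kJ/K, irreversible


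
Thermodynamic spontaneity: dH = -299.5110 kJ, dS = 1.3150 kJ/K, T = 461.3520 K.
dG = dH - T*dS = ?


T*dS = 461.3520 * 1.3150 = 606.6779 kJ
dG = -299.5110 - 606.6779 = -906.1889 kJ (spontaneous)

dG = -906.1889 kJ, spontaneous


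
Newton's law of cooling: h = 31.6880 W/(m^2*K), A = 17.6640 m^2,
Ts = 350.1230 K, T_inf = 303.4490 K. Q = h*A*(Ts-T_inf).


dT = 46.6740 K
Q = 31.6880 * 17.6640 * 46.6740 = 26125.1569 W

26125.1569 W


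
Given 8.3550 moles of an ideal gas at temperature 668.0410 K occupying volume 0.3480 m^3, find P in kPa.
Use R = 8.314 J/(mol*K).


P = nRT/V = 8.3550 * 8.314 * 668.0410 / 0.3480
= 46404.4460 / 0.3480 = 133346.1091 Pa = 133.3461 kPa

133.3461 kPa


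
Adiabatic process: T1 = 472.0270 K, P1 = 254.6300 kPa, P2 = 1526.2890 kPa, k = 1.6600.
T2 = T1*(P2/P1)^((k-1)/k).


(k-1)/k = 0.3976
(P2/P1)^exp = 2.0381
T2 = 472.0270 * 2.0381 = 962.0191 K

962.0191 K


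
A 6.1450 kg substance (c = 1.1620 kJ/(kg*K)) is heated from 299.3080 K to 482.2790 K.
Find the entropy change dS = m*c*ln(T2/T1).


T2/T1 = 1.6113
ln(T2/T1) = 0.4770
dS = 6.1450 * 1.1620 * 0.4770 = 3.4064 kJ/K

3.4064 kJ/K


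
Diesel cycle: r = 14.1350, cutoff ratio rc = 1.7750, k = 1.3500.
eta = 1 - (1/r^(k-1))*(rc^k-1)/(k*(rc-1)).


r^(k-1) = 2.5270
rc^k = 2.1698
eta = 0.5575 = 55.7545%

55.7545%


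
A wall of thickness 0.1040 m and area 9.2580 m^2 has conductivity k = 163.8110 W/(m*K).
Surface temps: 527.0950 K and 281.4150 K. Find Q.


dT = 245.6800 K
Q = 163.8110 * 9.2580 * 245.6800 / 0.1040 = 3582586.6407 W

3582586.6407 W


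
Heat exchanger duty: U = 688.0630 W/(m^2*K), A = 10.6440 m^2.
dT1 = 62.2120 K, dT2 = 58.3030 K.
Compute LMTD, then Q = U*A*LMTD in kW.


LMTD = 60.2364 K
Q = 688.0630 * 10.6440 * 60.2364 = 441155.6098 W = 441.1556 kW

441.1556 kW


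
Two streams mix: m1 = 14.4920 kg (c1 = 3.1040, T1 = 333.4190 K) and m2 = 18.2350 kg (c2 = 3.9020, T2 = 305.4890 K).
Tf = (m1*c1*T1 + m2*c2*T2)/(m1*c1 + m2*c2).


num = 36734.6925
den = 116.1361
Tf = 316.3072 K

316.3072 K


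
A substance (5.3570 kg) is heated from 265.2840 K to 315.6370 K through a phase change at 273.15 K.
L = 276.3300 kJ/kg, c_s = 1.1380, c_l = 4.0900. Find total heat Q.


Q1 (sensible, solid) = 5.3570 * 1.1380 * 7.8660 = 47.9532 kJ
Q2 (latent) = 5.3570 * 276.3300 = 1480.2998 kJ
Q3 (sensible, liquid) = 5.3570 * 4.0900 * 42.4870 = 930.8957 kJ
Q_total = 2459.1487 kJ

2459.1487 kJ


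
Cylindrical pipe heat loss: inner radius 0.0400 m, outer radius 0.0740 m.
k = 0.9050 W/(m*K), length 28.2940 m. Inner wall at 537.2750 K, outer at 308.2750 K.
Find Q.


dT = 229.0000 K
ln(ro/ri) = 0.6152
Q = 2*pi*0.9050*28.2940*229.0000 / 0.6152 = 59889.6935 W

59889.6935 W


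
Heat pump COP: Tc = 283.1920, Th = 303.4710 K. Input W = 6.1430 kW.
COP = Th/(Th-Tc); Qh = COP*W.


COP = 303.4710 / 20.2790 = 14.9648
Qh = 14.9648 * 6.1430 = 91.9287 kW

COP = 14.9648, Qh = 91.9287 kW


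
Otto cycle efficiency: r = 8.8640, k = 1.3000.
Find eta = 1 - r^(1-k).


r^(k-1) = 1.9244
eta = 1 - 1/1.9244 = 0.4803 = 48.0350%

48.0350%


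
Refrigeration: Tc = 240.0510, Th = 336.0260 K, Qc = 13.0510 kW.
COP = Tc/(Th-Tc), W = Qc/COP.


COP = 240.0510 / 95.9750 = 2.5012
W = 13.0510 / 2.5012 = 5.2179 kW

COP = 2.5012, W = 5.2179 kW


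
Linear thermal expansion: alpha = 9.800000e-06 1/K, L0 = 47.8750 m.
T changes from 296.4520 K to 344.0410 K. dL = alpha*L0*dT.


dT = 47.5890 K
dL = 9.800000e-06 * 47.8750 * 47.5890 = 0.022328 m
L_final = 47.897328 m

dL = 0.022328 m


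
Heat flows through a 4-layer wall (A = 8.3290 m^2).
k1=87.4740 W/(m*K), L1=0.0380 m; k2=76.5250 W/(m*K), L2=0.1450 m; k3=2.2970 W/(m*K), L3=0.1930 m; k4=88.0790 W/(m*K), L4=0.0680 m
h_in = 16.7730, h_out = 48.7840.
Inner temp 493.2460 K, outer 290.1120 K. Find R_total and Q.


R_conv_in = 1/(16.7730*8.3290) = 0.0072
R_1 = 0.0380/(87.4740*8.3290) = 5.2157e-05
R_2 = 0.1450/(76.5250*8.3290) = 0.0002
R_3 = 0.1930/(2.2970*8.3290) = 0.0101
R_4 = 0.0680/(88.0790*8.3290) = 9.2692e-05
R_conv_out = 1/(48.7840*8.3290) = 0.0025
R_total = 0.0201 K/W
Q = 203.1340 / 0.0201 = 10116.4937 W

R_total = 0.0201 K/W, Q = 10116.4937 W


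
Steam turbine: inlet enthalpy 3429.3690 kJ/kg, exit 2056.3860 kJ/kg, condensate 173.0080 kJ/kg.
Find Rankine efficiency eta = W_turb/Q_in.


W = 1372.9830 kJ/kg
Q_in = 3256.3610 kJ/kg
eta = 0.4216 = 42.1631%

eta = 42.1631%


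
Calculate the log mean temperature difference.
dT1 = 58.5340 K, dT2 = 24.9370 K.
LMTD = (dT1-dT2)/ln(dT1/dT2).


dT1/dT2 = 2.3473
ln(dT1/dT2) = 0.8533
LMTD = 33.5970 / 0.8533 = 39.3751 K

39.3751 K


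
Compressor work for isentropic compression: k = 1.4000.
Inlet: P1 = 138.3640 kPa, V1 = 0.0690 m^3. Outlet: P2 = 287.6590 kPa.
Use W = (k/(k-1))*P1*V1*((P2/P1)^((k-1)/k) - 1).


(k-1)/k = 0.2857
(P2/P1)^exp = 1.2326
W = 3.5000 * 138.3640 * 0.0690 * (1.2326 - 1) = 7.7717 kJ

7.7717 kJ


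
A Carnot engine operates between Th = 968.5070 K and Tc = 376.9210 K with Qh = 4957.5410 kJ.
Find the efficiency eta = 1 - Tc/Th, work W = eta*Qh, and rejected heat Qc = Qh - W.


eta = 1 - 376.9210/968.5070 = 0.6108
W = 0.6108 * 4957.5410 = 3028.1783 kJ
Qc = 4957.5410 - 3028.1783 = 1929.3627 kJ

eta = 61.0823%, W = 3028.1783 kJ, Qc = 1929.3627 kJ


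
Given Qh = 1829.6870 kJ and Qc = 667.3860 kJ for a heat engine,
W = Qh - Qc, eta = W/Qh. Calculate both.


W = 1829.6870 - 667.3860 = 1162.3010 kJ
eta = 1162.3010 / 1829.6870 = 0.6352 = 63.5246%

W = 1162.3010 kJ, eta = 63.5246%


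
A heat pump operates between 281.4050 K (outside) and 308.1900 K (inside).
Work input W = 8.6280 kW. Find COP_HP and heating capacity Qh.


COP = 308.1900 / 26.7850 = 11.5061
Qh = 11.5061 * 8.6280 = 99.2743 kW

COP = 11.5061, Qh = 99.2743 kW


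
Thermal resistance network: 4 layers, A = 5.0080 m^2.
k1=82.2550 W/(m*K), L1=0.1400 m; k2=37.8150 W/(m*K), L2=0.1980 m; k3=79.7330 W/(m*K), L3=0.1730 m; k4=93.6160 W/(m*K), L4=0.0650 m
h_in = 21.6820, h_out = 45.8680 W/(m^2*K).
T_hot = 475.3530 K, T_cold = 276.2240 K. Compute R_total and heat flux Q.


R_conv_in = 1/(21.6820*5.0080) = 0.0092
R_1 = 0.1400/(82.2550*5.0080) = 0.0003
R_2 = 0.1980/(37.8150*5.0080) = 0.0010
R_3 = 0.1730/(79.7330*5.0080) = 0.0004
R_4 = 0.0650/(93.6160*5.0080) = 0.0001
R_conv_out = 1/(45.8680*5.0080) = 0.0044
R_total = 0.0155 K/W
Q = 199.1290 / 0.0155 = 12830.3369 W

R_total = 0.0155 K/W, Q = 12830.3369 W


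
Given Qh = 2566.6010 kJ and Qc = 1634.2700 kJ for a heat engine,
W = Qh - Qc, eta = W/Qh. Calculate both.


W = 2566.6010 - 1634.2700 = 932.3310 kJ
eta = 932.3310 / 2566.6010 = 0.3633 = 36.3255%

W = 932.3310 kJ, eta = 36.3255%


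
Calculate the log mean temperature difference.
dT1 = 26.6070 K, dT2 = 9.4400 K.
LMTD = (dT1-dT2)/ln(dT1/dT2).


dT1/dT2 = 2.8185
ln(dT1/dT2) = 1.0362
LMTD = 17.1670 / 1.0362 = 16.5670 K

16.5670 K


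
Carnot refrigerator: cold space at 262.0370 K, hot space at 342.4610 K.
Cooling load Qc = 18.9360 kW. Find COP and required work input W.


COP = 262.0370 / 80.4240 = 3.2582
W = 18.9360 / 3.2582 = 5.8118 kW

COP = 3.2582, W = 5.8118 kW


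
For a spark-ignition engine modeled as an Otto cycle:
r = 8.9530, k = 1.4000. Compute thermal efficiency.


r^(k-1) = 2.4032
eta = 1 - 1/2.4032 = 0.5839 = 58.3886%

58.3886%


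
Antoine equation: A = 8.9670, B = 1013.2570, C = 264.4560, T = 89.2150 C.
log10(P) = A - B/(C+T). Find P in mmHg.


C+T = 353.6710
B/(C+T) = 2.8650
log10(P) = 8.9670 - 2.8650 = 6.1020
P = 10^6.1020 = 1264822.1086 mmHg

1264822.1086 mmHg


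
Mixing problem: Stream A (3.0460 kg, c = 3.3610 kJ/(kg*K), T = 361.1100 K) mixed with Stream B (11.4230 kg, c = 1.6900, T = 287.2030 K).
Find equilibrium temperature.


num = 9241.3185
den = 29.5425
Tf = 312.8146 K

312.8146 K


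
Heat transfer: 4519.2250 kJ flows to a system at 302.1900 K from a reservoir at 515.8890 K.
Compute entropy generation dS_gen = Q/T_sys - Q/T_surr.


dS_sys = 4519.2250/302.1900 = 14.9549 kJ/K
dS_surr = -4519.2250/515.8890 = -8.7601 kJ/K
dS_gen = 14.9549 - 8.7601 = 6.1948 kJ/K (irreversible)

dS_gen = 6.1948 kJ/K, irreversible


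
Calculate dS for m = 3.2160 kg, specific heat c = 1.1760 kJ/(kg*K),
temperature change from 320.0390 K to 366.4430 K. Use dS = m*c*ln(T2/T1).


T2/T1 = 1.1450
ln(T2/T1) = 0.1354
dS = 3.2160 * 1.1760 * 0.1354 = 0.5121 kJ/K

0.5121 kJ/K


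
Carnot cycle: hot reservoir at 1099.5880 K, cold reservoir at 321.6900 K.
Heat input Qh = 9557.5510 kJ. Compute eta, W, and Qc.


eta = 1 - 321.6900/1099.5880 = 0.7074
W = 0.7074 * 9557.5510 = 6761.4414 kJ
Qc = 9557.5510 - 6761.4414 = 2796.1096 kJ

eta = 70.7445%, W = 6761.4414 kJ, Qc = 2796.1096 kJ


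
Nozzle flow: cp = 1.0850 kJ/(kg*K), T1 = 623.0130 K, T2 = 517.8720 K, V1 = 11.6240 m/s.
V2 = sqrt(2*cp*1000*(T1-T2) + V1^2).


dT = 105.1410 K
2*cp*1000*dT = 228155.9700
V1^2 = 135.1174
V2 = sqrt(228291.0874) = 477.7982 m/s

477.7982 m/s


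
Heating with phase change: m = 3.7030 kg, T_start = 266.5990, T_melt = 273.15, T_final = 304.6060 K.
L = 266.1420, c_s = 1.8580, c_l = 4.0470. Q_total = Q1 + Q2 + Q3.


Q1 (sensible, solid) = 3.7030 * 1.8580 * 6.5510 = 45.0720 kJ
Q2 (latent) = 3.7030 * 266.1420 = 985.5238 kJ
Q3 (sensible, liquid) = 3.7030 * 4.0470 * 31.4560 = 471.4009 kJ
Q_total = 1501.9968 kJ

1501.9968 kJ


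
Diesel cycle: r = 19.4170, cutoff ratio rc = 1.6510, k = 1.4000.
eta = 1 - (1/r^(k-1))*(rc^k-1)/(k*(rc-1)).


r^(k-1) = 3.2755
rc^k = 2.0177
eta = 0.6591 = 65.9108%

65.9108%


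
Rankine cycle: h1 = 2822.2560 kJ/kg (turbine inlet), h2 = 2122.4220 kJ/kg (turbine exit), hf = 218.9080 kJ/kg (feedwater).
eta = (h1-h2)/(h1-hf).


W = 699.8340 kJ/kg
Q_in = 2603.3480 kJ/kg
eta = 0.2688 = 26.8821%

eta = 26.8821%


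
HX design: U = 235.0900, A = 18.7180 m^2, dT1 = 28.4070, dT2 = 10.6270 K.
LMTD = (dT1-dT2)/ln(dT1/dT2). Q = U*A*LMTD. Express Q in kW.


LMTD = 18.0831 K
Q = 235.0900 * 18.7180 * 18.0831 = 79573.2050 W = 79.5732 kW

79.5732 kW


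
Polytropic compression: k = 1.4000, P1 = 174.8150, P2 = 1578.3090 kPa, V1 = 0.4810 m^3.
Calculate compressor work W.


(k-1)/k = 0.2857
(P2/P1)^exp = 1.8751
W = 3.5000 * 174.8150 * 0.4810 * (1.8751 - 1) = 257.5530 kJ

257.5530 kJ


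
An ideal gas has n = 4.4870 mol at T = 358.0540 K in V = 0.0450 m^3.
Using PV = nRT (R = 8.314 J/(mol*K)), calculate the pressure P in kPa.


P = nRT/V = 4.4870 * 8.314 * 358.0540 / 0.0450
= 13357.1751 / 0.0450 = 296826.1135 Pa = 296.8261 kPa

296.8261 kPa


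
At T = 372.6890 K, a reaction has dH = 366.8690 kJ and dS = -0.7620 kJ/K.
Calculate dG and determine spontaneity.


T*dS = 372.6890 * -0.7620 = -283.9890 kJ
dG = 366.8690 + 283.9890 = 650.8580 kJ (non-spontaneous)

dG = 650.8580 kJ, non-spontaneous


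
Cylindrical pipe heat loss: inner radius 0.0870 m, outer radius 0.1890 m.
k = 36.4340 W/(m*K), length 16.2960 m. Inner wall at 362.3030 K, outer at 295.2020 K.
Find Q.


dT = 67.1010 K
ln(ro/ri) = 0.7758
Q = 2*pi*36.4340*16.2960*67.1010 / 0.7758 = 322645.1802 W

322645.1802 W


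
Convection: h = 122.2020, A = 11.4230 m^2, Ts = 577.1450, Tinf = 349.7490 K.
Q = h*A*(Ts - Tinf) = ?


dT = 227.3960 K
Q = 122.2020 * 11.4230 * 227.3960 = 317425.1340 W

317425.1340 W


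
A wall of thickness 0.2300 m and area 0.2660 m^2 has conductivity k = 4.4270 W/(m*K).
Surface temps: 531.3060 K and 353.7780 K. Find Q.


dT = 177.5280 K
Q = 4.4270 * 0.2660 * 177.5280 / 0.2300 = 908.9295 W

908.9295 W


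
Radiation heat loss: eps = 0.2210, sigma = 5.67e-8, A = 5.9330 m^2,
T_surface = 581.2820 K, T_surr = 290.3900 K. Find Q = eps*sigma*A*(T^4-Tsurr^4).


T^4 = 1.1417e+11
Tsurr^4 = 7.1109e+09
Q = 0.2210 * 5.67e-8 * 5.9330 * 1.0706e+11 = 7959.1801 W

7959.1801 W


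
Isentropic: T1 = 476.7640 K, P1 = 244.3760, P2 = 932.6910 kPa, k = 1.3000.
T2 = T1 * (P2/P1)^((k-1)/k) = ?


(k-1)/k = 0.2308
(P2/P1)^exp = 1.3622
T2 = 476.7640 * 1.3622 = 649.4371 K

649.4371 K


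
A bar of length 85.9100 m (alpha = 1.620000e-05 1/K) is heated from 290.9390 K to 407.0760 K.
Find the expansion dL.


dT = 116.1370 K
dL = 1.620000e-05 * 85.9100 * 116.1370 = 0.161633 m
L_final = 86.071633 m

dL = 0.161633 m


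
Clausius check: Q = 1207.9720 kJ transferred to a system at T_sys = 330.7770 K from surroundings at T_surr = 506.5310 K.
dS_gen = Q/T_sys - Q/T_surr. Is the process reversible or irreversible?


dS_sys = 1207.9720/330.7770 = 3.6519 kJ/K
dS_surr = -1207.9720/506.5310 = -2.3848 kJ/K
dS_gen = 3.6519 - 2.3848 = 1.2671 kJ/K (irreversible)

dS_gen = 1.2671 kJ/K, irreversible


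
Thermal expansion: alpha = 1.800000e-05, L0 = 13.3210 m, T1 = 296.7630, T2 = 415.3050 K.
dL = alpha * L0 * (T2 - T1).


dT = 118.5420 K
dL = 1.800000e-05 * 13.3210 * 118.5420 = 0.028424 m
L_final = 13.349424 m

dL = 0.028424 m


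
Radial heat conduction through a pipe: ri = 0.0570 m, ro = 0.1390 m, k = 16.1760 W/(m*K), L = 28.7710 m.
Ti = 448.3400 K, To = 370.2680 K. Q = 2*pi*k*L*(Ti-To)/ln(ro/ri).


dT = 78.0720 K
ln(ro/ri) = 0.8914
Q = 2*pi*16.1760*28.7710*78.0720 / 0.8914 = 256104.7281 W

256104.7281 W


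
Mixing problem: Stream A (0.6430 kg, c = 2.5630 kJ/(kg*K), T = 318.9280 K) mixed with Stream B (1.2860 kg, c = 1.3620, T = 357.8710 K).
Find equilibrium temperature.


num = 1152.4187
den = 3.3995
Tf = 338.9924 K

338.9924 K


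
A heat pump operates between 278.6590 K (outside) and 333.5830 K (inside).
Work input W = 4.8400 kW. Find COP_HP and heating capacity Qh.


COP = 333.5830 / 54.9240 = 6.0735
Qh = 6.0735 * 4.8400 = 29.3959 kW

COP = 6.0735, Qh = 29.3959 kW


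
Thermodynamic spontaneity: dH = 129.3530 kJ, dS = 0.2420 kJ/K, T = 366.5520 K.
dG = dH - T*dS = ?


T*dS = 366.5520 * 0.2420 = 88.7056 kJ
dG = 129.3530 - 88.7056 = 40.6474 kJ (non-spontaneous)

dG = 40.6474 kJ, non-spontaneous


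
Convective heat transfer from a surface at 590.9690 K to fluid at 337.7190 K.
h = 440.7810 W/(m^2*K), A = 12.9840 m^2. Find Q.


dT = 253.2500 K
Q = 440.7810 * 12.9840 * 253.2500 = 1449375.2026 W

1449375.2026 W


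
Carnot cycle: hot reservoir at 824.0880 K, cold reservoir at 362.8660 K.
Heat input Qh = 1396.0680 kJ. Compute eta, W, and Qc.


eta = 1 - 362.8660/824.0880 = 0.5597
W = 0.5597 * 1396.0680 = 781.3453 kJ
Qc = 1396.0680 - 781.3453 = 614.7227 kJ

eta = 55.9676%, W = 781.3453 kJ, Qc = 614.7227 kJ


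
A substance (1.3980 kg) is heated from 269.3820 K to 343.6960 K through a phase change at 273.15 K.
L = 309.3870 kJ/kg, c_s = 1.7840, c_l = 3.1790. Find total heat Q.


Q1 (sensible, solid) = 1.3980 * 1.7840 * 3.7680 = 9.3975 kJ
Q2 (latent) = 1.3980 * 309.3870 = 432.5230 kJ
Q3 (sensible, liquid) = 1.3980 * 3.1790 * 70.5460 = 313.5235 kJ
Q_total = 755.4440 kJ

755.4440 kJ


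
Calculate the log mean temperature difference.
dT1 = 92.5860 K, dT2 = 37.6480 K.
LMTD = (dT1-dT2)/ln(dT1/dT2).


dT1/dT2 = 2.4593
ln(dT1/dT2) = 0.8999
LMTD = 54.9380 / 0.8999 = 61.0518 K

61.0518 K


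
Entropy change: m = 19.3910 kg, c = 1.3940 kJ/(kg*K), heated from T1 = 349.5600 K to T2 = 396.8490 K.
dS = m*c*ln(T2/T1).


T2/T1 = 1.1353
ln(T2/T1) = 0.1269
dS = 19.3910 * 1.3940 * 0.1269 = 3.4297 kJ/K

3.4297 kJ/K


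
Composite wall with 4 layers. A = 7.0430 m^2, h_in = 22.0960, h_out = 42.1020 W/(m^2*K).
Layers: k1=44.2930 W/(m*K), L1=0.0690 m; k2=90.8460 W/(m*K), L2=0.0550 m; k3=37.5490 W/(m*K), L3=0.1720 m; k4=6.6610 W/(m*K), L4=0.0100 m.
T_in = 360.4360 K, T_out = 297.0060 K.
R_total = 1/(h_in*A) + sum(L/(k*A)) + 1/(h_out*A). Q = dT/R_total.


R_conv_in = 1/(22.0960*7.0430) = 0.0064
R_1 = 0.0690/(44.2930*7.0430) = 0.0002
R_2 = 0.0550/(90.8460*7.0430) = 8.5961e-05
R_3 = 0.1720/(37.5490*7.0430) = 0.0007
R_4 = 0.0100/(6.6610*7.0430) = 0.0002
R_conv_out = 1/(42.1020*7.0430) = 0.0034
R_total = 0.0110 K/W
Q = 63.4300 / 0.0110 = 5782.7037 W

R_total = 0.0110 K/W, Q = 5782.7037 W


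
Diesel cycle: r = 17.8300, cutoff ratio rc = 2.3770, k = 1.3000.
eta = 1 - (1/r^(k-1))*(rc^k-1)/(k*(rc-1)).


r^(k-1) = 2.3733
rc^k = 3.0820
eta = 0.5099 = 50.9921%

50.9921%


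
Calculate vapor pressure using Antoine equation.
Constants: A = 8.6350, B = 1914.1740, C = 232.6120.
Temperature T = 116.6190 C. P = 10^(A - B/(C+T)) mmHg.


C+T = 349.2310
B/(C+T) = 5.4811
log10(P) = 8.6350 - 5.4811 = 3.1539
P = 10^3.1539 = 1425.2421 mmHg

1425.2421 mmHg


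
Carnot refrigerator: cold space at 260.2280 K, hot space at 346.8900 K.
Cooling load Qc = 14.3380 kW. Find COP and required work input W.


COP = 260.2280 / 86.6620 = 3.0028
W = 14.3380 / 3.0028 = 4.7749 kW

COP = 3.0028, W = 4.7749 kW


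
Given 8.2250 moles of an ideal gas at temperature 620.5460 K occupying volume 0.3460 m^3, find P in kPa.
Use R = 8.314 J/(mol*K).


P = nRT/V = 8.2250 * 8.314 * 620.5460 / 0.3460
= 42434.5799 / 0.3460 = 122643.2946 Pa = 122.6433 kPa

122.6433 kPa


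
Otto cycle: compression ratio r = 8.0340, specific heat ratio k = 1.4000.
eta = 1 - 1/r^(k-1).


r^(k-1) = 2.3013
eta = 1 - 1/2.3013 = 0.5655 = 56.5462%

56.5462%


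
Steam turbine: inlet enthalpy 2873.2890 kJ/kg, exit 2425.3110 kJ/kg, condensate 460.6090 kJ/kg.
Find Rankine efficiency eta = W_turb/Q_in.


W = 447.9780 kJ/kg
Q_in = 2412.6800 kJ/kg
eta = 0.1857 = 18.5677%

eta = 18.5677%


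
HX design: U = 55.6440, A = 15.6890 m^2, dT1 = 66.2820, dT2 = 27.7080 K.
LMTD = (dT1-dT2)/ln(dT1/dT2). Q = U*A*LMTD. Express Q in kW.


LMTD = 44.2262 K
Q = 55.6440 * 15.6890 * 44.2262 = 38609.4486 W = 38.6094 kW

38.6094 kW


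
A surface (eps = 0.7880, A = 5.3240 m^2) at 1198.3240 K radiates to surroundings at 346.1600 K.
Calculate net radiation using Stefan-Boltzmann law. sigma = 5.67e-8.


T^4 = 2.0620e+12
Tsurr^4 = 1.4358e+10
Q = 0.7880 * 5.67e-8 * 5.3240 * 2.0477e+12 = 487090.5281 W

487090.5281 W


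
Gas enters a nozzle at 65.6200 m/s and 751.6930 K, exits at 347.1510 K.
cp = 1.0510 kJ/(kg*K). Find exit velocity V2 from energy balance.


dT = 404.5420 K
2*cp*1000*dT = 850347.2840
V1^2 = 4305.9844
V2 = sqrt(854653.2684) = 924.4746 m/s

924.4746 m/s


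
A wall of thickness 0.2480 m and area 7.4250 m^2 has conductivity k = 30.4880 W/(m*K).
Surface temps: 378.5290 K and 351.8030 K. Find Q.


dT = 26.7260 K
Q = 30.4880 * 7.4250 * 26.7260 / 0.2480 = 24395.3850 W

24395.3850 W


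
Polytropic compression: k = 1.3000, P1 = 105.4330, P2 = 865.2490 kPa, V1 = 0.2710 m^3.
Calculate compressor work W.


(k-1)/k = 0.2308
(P2/P1)^exp = 1.6254
W = 4.3333 * 105.4330 * 0.2710 * (1.6254 - 1) = 77.4333 kJ

77.4333 kJ


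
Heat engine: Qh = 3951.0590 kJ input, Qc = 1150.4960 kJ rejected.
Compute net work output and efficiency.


W = 3951.0590 - 1150.4960 = 2800.5630 kJ
eta = 2800.5630 / 3951.0590 = 0.7088 = 70.8813%

W = 2800.5630 kJ, eta = 70.8813%


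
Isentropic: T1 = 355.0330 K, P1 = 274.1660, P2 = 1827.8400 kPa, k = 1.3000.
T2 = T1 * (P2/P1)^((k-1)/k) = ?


(k-1)/k = 0.2308
(P2/P1)^exp = 1.5493
T2 = 355.0330 * 1.5493 = 550.0538 K

550.0538 K


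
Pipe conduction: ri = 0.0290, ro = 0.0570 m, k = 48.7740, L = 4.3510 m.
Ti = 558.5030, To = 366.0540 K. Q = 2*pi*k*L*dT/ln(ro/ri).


dT = 192.4490 K
ln(ro/ri) = 0.6758
Q = 2*pi*48.7740*4.3510*192.4490 / 0.6758 = 379737.4548 W

379737.4548 W


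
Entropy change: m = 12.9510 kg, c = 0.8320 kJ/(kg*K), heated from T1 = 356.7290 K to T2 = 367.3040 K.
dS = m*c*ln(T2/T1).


T2/T1 = 1.0296
ln(T2/T1) = 0.0292
dS = 12.9510 * 0.8320 * 0.0292 = 0.3148 kJ/K

0.3148 kJ/K


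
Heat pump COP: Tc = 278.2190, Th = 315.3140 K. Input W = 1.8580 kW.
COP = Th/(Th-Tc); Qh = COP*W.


COP = 315.3140 / 37.0950 = 8.5002
Qh = 8.5002 * 1.8580 = 15.7933 kW

COP = 8.5002, Qh = 15.7933 kW


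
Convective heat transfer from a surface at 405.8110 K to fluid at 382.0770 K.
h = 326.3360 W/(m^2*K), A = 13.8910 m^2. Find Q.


dT = 23.7340 K
Q = 326.3360 * 13.8910 * 23.7340 = 107589.3875 W

107589.3875 W


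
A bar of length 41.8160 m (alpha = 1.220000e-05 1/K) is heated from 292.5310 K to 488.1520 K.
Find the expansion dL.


dT = 195.6210 K
dL = 1.220000e-05 * 41.8160 * 195.6210 = 0.099797 m
L_final = 41.915797 m

dL = 0.099797 m


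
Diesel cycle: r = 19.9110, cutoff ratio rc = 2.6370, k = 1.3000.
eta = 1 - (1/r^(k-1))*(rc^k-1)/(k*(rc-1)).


r^(k-1) = 2.4532
rc^k = 3.5273
eta = 0.5159 = 51.5897%

51.5897%


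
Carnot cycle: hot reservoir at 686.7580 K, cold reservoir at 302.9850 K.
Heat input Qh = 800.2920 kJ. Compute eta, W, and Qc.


eta = 1 - 302.9850/686.7580 = 0.5588
W = 0.5588 * 800.2920 = 447.2179 kJ
Qc = 800.2920 - 447.2179 = 353.0741 kJ

eta = 55.8818%, W = 447.2179 kJ, Qc = 353.0741 kJ


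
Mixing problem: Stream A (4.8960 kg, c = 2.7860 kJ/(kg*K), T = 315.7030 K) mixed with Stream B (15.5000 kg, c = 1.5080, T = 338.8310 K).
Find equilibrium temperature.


num = 12226.1055
den = 37.0143
Tf = 330.3080 K

330.3080 K


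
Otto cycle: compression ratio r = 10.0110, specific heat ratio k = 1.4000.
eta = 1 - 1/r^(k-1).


r^(k-1) = 2.5130
eta = 1 - 1/2.5130 = 0.6021 = 60.2068%

60.2068%


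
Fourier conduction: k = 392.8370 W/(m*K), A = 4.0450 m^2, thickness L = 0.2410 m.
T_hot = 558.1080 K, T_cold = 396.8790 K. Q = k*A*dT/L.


dT = 161.2290 K
Q = 392.8370 * 4.0450 * 161.2290 / 0.2410 = 1063058.1699 W

1063058.1699 W


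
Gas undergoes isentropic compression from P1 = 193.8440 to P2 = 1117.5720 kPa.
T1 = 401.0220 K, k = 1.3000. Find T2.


(k-1)/k = 0.2308
(P2/P1)^exp = 1.4982
T2 = 401.0220 * 1.4982 = 600.8178 K

600.8178 K


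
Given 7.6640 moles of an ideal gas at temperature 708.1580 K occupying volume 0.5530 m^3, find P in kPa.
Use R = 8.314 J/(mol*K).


P = nRT/V = 7.6640 * 8.314 * 708.1580 / 0.5530
= 45122.7627 / 0.5530 = 81596.3159 Pa = 81.5963 kPa

81.5963 kPa


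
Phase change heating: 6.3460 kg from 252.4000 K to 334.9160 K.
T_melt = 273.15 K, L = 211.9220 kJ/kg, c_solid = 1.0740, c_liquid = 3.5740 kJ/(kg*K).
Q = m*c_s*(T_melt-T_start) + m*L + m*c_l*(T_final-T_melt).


Q1 (sensible, solid) = 6.3460 * 1.0740 * 20.7500 = 141.4238 kJ
Q2 (latent) = 6.3460 * 211.9220 = 1344.8570 kJ
Q3 (sensible, liquid) = 6.3460 * 3.5740 * 61.7660 = 1400.8902 kJ
Q_total = 2887.1710 kJ

2887.1710 kJ


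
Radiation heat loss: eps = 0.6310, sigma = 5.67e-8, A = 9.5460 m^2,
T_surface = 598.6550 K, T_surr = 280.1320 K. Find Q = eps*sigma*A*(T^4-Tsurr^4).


T^4 = 1.2844e+11
Tsurr^4 = 6.1582e+09
Q = 0.6310 * 5.67e-8 * 9.5460 * 1.2228e+11 = 41764.0192 W

41764.0192 W


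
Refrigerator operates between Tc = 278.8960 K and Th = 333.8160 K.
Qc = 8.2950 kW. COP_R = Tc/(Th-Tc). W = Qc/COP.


COP = 278.8960 / 54.9200 = 5.0782
W = 8.2950 / 5.0782 = 1.6334 kW

COP = 5.0782, W = 1.6334 kW


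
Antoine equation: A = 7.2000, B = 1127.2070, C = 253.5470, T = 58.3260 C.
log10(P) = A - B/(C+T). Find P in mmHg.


C+T = 311.8730
B/(C+T) = 3.6143
log10(P) = 7.2000 - 3.6143 = 3.5857
P = 10^3.5857 = 3851.9961 mmHg

3851.9961 mmHg


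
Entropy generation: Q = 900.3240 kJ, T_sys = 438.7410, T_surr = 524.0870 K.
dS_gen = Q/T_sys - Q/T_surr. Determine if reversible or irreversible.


dS_sys = 900.3240/438.7410 = 2.0521 kJ/K
dS_surr = -900.3240/524.0870 = -1.7179 kJ/K
dS_gen = 2.0521 - 1.7179 = 0.3342 kJ/K (irreversible)

dS_gen = 0.3342 kJ/K, irreversible


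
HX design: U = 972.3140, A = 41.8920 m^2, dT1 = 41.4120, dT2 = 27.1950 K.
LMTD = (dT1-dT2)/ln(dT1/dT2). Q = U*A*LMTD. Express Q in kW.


LMTD = 33.8067 K
Q = 972.3140 * 41.8920 * 33.8067 = 1377021.7682 W = 1377.0218 kW

1377.0218 kW


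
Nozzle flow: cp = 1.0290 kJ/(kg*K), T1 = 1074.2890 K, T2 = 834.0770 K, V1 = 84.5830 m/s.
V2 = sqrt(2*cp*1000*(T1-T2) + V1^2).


dT = 240.2120 K
2*cp*1000*dT = 494356.2960
V1^2 = 7154.2839
V2 = sqrt(501510.5799) = 708.1741 m/s

708.1741 m/s


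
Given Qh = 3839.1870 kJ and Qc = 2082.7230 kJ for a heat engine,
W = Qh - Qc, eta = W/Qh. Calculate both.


W = 3839.1870 - 2082.7230 = 1756.4640 kJ
eta = 1756.4640 / 3839.1870 = 0.4575 = 45.7509%

W = 1756.4640 kJ, eta = 45.7509%


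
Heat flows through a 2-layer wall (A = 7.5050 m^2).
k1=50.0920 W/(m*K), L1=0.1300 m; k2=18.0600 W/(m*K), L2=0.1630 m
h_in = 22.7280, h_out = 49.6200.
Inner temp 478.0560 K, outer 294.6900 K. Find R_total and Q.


R_conv_in = 1/(22.7280*7.5050) = 0.0059
R_1 = 0.1300/(50.0920*7.5050) = 0.0003
R_2 = 0.1630/(18.0600*7.5050) = 0.0012
R_conv_out = 1/(49.6200*7.5050) = 0.0027
R_total = 0.0101 K/W
Q = 183.3660 / 0.0101 = 18161.7699 W

R_total = 0.0101 K/W, Q = 18161.7699 W


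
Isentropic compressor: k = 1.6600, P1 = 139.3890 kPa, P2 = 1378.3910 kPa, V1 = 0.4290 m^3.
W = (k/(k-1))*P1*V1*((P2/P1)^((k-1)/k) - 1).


(k-1)/k = 0.3976
(P2/P1)^exp = 2.4869
W = 2.5152 * 139.3890 * 0.4290 * (2.4869 - 1) = 223.6320 kJ

223.6320 kJ


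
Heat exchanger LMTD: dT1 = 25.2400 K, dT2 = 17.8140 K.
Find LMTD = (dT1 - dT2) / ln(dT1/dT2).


dT1/dT2 = 1.4169
ln(dT1/dT2) = 0.3484
LMTD = 7.4260 / 0.3484 = 21.3118 K

21.3118 K


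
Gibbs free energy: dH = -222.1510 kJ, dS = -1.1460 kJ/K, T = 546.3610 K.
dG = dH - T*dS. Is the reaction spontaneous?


T*dS = 546.3610 * -1.1460 = -626.1297 kJ
dG = -222.1510 + 626.1297 = 403.9787 kJ (non-spontaneous)

dG = 403.9787 kJ, non-spontaneous


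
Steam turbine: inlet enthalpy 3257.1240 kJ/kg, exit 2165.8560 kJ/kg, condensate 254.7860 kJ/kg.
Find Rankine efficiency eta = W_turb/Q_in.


W = 1091.2680 kJ/kg
Q_in = 3002.3380 kJ/kg
eta = 0.3635 = 36.3473%

eta = 36.3473%


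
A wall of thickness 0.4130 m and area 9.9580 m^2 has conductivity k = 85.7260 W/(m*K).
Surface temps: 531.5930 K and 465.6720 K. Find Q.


dT = 65.9210 K
Q = 85.7260 * 9.9580 * 65.9210 / 0.4130 = 136256.8727 W

136256.8727 W


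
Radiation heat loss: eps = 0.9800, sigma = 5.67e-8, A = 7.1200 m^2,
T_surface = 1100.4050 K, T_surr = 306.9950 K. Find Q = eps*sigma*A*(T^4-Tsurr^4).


T^4 = 1.4663e+12
Tsurr^4 = 8.8823e+09
Q = 0.9800 * 5.67e-8 * 7.1200 * 1.4574e+12 = 576581.2005 W

576581.2005 W


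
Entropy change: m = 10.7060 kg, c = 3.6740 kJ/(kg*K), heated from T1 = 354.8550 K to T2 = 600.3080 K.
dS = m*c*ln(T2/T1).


T2/T1 = 1.6917
ln(T2/T1) = 0.5257
dS = 10.7060 * 3.6740 * 0.5257 = 20.6791 kJ/K

20.6791 kJ/K


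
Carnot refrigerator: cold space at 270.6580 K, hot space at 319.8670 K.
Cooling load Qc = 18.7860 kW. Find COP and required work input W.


COP = 270.6580 / 49.2090 = 5.5002
W = 18.7860 / 5.5002 = 3.4155 kW

COP = 5.5002, W = 3.4155 kW


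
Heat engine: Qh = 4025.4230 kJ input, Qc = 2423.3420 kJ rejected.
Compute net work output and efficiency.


W = 4025.4230 - 2423.3420 = 1602.0810 kJ
eta = 1602.0810 / 4025.4230 = 0.3980 = 39.7991%

W = 1602.0810 kJ, eta = 39.7991%


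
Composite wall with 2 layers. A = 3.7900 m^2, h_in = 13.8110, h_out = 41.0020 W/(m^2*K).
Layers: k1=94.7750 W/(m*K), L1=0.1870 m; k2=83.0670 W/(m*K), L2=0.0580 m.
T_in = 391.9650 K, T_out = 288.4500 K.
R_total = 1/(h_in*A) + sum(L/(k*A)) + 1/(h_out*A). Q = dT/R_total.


R_conv_in = 1/(13.8110*3.7900) = 0.0191
R_1 = 0.1870/(94.7750*3.7900) = 0.0005
R_2 = 0.0580/(83.0670*3.7900) = 0.0002
R_conv_out = 1/(41.0020*3.7900) = 0.0064
R_total = 0.0262 K/W
Q = 103.5150 / 0.0262 = 3944.2638 W

R_total = 0.0262 K/W, Q = 3944.2638 W


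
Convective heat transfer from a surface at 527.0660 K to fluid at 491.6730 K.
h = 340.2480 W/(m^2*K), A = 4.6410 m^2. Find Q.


dT = 35.3930 K
Q = 340.2480 * 4.6410 * 35.3930 = 55888.7666 W

55888.7666 W


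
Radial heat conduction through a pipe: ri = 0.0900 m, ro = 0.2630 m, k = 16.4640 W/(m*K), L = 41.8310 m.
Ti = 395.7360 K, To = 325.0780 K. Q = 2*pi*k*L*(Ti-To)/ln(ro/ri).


dT = 70.6580 K
ln(ro/ri) = 1.0723
Q = 2*pi*16.4640*41.8310*70.6580 / 1.0723 = 285128.4415 W

285128.4415 W


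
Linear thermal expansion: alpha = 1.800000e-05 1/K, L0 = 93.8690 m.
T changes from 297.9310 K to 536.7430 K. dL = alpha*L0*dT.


dT = 238.8120 K
dL = 1.800000e-05 * 93.8690 * 238.8120 = 0.403507 m
L_final = 94.272507 m

dL = 0.403507 m


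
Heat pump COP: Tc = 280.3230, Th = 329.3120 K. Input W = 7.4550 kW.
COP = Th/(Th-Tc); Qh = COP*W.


COP = 329.3120 / 48.9890 = 6.7222
Qh = 6.7222 * 7.4550 = 50.1137 kW

COP = 6.7222, Qh = 50.1137 kW


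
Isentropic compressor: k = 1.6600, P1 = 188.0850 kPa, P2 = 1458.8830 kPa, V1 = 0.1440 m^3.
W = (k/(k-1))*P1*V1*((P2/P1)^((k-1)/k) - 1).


(k-1)/k = 0.3976
(P2/P1)^exp = 2.2580
W = 2.5152 * 188.0850 * 0.1440 * (2.2580 - 1) = 85.6958 kJ

85.6958 kJ


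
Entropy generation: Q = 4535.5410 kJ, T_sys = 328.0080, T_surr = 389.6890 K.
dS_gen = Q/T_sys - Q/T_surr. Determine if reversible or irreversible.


dS_sys = 4535.5410/328.0080 = 13.8275 kJ/K
dS_surr = -4535.5410/389.6890 = -11.6389 kJ/K
dS_gen = 13.8275 - 11.6389 = 2.1887 kJ/K (irreversible)

dS_gen = 2.1887 kJ/K, irreversible


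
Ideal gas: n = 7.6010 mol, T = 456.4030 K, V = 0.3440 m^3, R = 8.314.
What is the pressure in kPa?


P = nRT/V = 7.6010 * 8.314 * 456.4030 / 0.3440
= 28842.2571 / 0.3440 = 83843.7705 Pa = 83.8438 kPa

83.8438 kPa


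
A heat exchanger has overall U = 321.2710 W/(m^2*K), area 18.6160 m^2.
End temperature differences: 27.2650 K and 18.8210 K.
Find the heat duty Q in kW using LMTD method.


LMTD = 22.7828 K
Q = 321.2710 * 18.6160 * 22.7828 = 136258.9046 W = 136.2589 kW

136.2589 kW


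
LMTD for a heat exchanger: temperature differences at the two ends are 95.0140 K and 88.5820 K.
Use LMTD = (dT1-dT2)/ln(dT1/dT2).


dT1/dT2 = 1.0726
ln(dT1/dT2) = 0.0701
LMTD = 6.4320 / 0.0701 = 91.7604 K

91.7604 K


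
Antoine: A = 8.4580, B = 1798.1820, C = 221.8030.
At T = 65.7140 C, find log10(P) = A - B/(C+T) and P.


C+T = 287.5170
B/(C+T) = 6.2542
log10(P) = 8.4580 - 6.2542 = 2.2038
P = 10^2.2038 = 159.8909 mmHg

159.8909 mmHg
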